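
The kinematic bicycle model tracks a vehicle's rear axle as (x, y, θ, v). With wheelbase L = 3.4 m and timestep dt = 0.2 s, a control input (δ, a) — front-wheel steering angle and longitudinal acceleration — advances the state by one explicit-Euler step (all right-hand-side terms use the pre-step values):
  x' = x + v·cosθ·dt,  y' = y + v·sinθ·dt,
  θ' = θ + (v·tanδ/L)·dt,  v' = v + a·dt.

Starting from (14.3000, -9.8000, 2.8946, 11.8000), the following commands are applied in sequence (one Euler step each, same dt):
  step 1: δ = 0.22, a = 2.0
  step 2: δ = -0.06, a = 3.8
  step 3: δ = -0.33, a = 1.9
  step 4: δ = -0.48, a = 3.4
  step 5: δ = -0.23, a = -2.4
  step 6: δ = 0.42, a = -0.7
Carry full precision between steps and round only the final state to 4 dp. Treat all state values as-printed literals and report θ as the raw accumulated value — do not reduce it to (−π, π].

(1.1390, -3.3261, 2.4996, 13.4000)

after step 1 (δ=0.22, a=2.0): (12.011621, -9.223006, 3.049818, 12.200000)
after step 2 (δ=-0.06, a=3.8): (9.581889, -8.999390, 3.006708, 12.960000)
after step 3 (δ=-0.33, a=1.9): (7.013433, -8.650828, 2.745583, 13.340000)
after step 4 (δ=-0.48, a=3.4): (4.551916, -7.621673, 2.337056, 14.020000)
after step 5 (δ=-0.23, a=-2.4): (2.607495, -5.601365, 2.143957, 13.540000)
after step 6 (δ=0.42, a=-0.7): (1.138973, -3.326128, 2.499639, 13.400000)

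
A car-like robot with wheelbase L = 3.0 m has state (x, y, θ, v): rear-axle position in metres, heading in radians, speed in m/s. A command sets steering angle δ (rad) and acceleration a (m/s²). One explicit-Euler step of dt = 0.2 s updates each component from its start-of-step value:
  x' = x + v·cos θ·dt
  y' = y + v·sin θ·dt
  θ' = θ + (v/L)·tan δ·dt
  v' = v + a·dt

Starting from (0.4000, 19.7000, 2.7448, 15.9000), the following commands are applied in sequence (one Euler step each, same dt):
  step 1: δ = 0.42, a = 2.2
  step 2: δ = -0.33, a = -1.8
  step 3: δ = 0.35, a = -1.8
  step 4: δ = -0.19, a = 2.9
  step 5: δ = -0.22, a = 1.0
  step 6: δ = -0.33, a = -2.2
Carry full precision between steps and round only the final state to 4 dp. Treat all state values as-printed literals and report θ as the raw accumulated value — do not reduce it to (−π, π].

after step 1 (δ=0.42, a=2.2): (-2.532931, 20.928950, 3.218167, 16.340000)
after step 2 (δ=-0.33, a=-1.8): (-5.791354, 20.678950, 2.845043, 15.980000)
after step 3 (δ=0.35, a=-1.8): (-8.847850, 21.612891, 3.233920, 15.620000)
after step 4 (δ=-0.19, a=2.9): (-11.958545, 21.324870, 3.033651, 16.200000)
after step 5 (δ=-0.22, a=1.0): (-15.179688, 21.673922, 2.792142, 16.400000)
after step 6 (δ=-0.33, a=-2.2): (-18.261448, 22.796933, 2.417648, 15.960000)

(-18.2614, 22.7969, 2.4176, 15.9600)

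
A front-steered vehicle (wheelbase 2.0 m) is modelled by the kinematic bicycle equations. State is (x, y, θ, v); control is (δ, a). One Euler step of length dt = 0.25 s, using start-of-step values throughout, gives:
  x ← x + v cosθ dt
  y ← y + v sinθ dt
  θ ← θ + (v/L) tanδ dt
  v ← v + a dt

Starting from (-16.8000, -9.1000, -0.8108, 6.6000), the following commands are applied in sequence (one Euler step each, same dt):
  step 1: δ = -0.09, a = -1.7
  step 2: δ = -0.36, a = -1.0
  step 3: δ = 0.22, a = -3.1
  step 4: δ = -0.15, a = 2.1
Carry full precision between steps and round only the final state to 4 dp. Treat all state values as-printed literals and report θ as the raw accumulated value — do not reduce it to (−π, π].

(-13.4313, -13.9486, -1.1075, 5.6750)

after step 1 (δ=-0.09, a=-1.7): (-15.663284, -10.295984, -0.885251, 6.175000)
after step 2 (δ=-0.36, a=-1.0): (-14.685943, -11.490960, -1.175787, 5.925000)
after step 3 (δ=0.22, a=-3.1): (-14.115934, -12.858144, -1.010169, 5.150000)
after step 4 (δ=-0.15, a=2.1): (-13.431347, -13.948555, -1.107462, 5.675000)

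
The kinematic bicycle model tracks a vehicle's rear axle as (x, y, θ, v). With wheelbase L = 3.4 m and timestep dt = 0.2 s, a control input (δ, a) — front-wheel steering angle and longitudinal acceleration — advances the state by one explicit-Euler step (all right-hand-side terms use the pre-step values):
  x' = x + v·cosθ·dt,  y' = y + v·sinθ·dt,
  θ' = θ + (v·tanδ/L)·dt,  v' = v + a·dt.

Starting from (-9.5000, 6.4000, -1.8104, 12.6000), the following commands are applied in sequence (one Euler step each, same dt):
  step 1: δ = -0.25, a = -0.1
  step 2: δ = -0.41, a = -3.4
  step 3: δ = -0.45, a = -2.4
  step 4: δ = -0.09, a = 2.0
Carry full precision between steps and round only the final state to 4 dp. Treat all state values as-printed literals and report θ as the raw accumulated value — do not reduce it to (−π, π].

(-14.7910, -1.1359, -2.7200, 11.8200)

after step 1 (δ=-0.25, a=-0.1): (-10.098040, 3.951991, -1.999653, 12.580000)
after step 2 (δ=-0.41, a=-3.4): (-11.144273, 1.663836, -2.321281, 11.900000)
after step 3 (δ=-0.45, a=-2.4): (-12.767416, -0.076798, -2.659419, 11.420000)
after step 4 (δ=-0.09, a=2.0): (-14.791015, -1.135902, -2.720042, 11.820000)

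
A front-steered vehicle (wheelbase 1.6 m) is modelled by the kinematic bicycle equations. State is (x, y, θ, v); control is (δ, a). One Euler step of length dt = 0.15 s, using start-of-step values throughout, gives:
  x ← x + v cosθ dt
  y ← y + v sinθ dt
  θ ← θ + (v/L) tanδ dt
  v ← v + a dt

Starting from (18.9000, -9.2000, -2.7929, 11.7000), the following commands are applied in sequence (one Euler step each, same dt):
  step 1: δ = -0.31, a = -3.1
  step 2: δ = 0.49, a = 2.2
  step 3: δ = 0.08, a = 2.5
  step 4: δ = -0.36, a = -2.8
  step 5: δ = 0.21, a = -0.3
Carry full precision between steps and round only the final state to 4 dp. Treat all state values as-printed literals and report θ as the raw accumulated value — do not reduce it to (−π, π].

after step 1 (δ=-0.31, a=-3.1): (17.250616, -9.799630, -3.144259, 11.235000)
after step 2 (δ=0.49, a=2.2): (15.565372, -9.795136, -2.582451, 11.565000)
after step 3 (δ=0.08, a=2.5): (14.094805, -10.715349, -2.495528, 11.940000)
after step 4 (δ=-0.36, a=-2.8): (12.664764, -11.793617, -2.916864, 11.520000)
after step 5 (δ=0.21, a=-0.3): (10.980215, -12.178687, -2.686671, 11.475000)

(10.9802, -12.1787, -2.6867, 11.4750)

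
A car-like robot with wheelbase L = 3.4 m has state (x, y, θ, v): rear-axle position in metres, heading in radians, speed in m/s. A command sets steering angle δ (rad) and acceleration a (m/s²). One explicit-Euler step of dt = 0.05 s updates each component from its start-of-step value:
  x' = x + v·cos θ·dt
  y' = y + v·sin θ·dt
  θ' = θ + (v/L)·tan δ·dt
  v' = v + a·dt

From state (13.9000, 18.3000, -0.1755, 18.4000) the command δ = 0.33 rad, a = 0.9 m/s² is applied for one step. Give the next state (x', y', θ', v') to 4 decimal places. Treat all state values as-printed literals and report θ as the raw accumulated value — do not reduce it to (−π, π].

x' = 13.9000 + 18.4000·cos(-0.1755)·0.05 = 14.8059
y' = 18.3000 + 18.4000·sin(-0.1755)·0.05 = 18.1394
θ' = -0.1755 + (18.4000/3.4)·tan(0.33)·0.05 = -0.0828
v' = 18.4000 + 0.9000·0.05 = 18.4450

(14.8059, 18.1394, -0.0828, 18.4450)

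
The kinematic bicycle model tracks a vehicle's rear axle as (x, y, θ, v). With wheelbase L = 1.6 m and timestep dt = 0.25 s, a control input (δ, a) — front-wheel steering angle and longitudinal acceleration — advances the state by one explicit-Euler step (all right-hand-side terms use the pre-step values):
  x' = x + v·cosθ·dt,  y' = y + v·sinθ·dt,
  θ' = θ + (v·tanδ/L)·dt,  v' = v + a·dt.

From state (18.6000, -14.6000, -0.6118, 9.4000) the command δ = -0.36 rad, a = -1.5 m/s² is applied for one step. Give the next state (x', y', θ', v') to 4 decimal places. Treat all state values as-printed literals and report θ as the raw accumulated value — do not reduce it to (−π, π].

x' = 18.6000 + 9.4000·cos(-0.6118)·0.25 = 20.5237
y' = -14.6000 + 9.4000·sin(-0.6118)·0.25 = -15.9497
θ' = -0.6118 + (9.4000/1.6)·tan(-0.36)·0.25 = -1.1646
v' = 9.4000 − 1.5000·0.25 = 9.0250

(20.5237, -15.9497, -1.1646, 9.0250)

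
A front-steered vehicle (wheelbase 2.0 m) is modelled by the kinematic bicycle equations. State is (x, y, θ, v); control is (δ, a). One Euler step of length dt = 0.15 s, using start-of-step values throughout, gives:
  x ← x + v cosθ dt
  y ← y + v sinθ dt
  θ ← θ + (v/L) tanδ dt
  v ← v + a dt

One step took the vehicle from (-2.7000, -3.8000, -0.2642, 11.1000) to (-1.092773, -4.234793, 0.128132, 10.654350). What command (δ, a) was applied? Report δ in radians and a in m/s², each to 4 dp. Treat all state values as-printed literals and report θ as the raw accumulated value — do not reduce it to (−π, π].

δ = 0.4404, a = -2.9710

a = (v'−v)/dt = (-0.445650)/0.15 = -2.9710
Δθ = θ'−θ = 0.392332;  (v·dt/L) = 11.1000·0.15/2.0 = 0.832500
tan δ = Δθ·L/(v·dt) = 0.471270  →  δ = 0.4404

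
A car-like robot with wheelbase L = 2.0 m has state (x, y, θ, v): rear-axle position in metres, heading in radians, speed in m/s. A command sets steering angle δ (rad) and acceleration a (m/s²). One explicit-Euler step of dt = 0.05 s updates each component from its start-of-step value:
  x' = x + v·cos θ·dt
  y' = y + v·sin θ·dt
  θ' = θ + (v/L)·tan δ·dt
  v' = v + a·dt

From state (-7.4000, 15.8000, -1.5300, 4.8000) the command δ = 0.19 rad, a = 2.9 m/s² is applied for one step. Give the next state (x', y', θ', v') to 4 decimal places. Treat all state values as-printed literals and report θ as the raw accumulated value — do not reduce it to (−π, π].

(-7.3902, 15.5602, -1.5069, 4.9450)

x' = -7.4000 + 4.8000·cos(-1.5300)·0.05 = -7.3902
y' = 15.8000 + 4.8000·sin(-1.5300)·0.05 = 15.5602
θ' = -1.5300 + (4.8000/2.0)·tan(0.19)·0.05 = -1.5069
v' = 4.8000 + 2.9000·0.05 = 4.9450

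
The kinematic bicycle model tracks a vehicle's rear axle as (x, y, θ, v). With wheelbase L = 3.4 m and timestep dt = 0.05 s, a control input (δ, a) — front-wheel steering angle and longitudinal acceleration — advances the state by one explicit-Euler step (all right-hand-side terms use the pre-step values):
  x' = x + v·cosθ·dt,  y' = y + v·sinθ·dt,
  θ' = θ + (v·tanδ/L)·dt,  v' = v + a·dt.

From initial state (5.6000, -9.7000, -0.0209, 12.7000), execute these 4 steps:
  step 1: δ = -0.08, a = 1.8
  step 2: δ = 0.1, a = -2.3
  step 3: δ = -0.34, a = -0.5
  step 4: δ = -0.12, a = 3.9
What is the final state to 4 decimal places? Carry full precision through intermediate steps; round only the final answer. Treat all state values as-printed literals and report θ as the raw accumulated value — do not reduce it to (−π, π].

after step 1 (δ=-0.08, a=1.8): (6.234861, -9.713271, -0.035873, 12.790000)
after step 2 (δ=0.1, a=-2.3): (6.873950, -9.736206, -0.017001, 12.675000)
after step 3 (δ=-0.34, a=-0.5): (7.507608, -9.746981, -0.082937, 12.650000)
after step 4 (δ=-0.12, a=3.9): (8.137934, -9.799378, -0.105368, 12.845000)

(8.1379, -9.7994, -0.1054, 12.8450)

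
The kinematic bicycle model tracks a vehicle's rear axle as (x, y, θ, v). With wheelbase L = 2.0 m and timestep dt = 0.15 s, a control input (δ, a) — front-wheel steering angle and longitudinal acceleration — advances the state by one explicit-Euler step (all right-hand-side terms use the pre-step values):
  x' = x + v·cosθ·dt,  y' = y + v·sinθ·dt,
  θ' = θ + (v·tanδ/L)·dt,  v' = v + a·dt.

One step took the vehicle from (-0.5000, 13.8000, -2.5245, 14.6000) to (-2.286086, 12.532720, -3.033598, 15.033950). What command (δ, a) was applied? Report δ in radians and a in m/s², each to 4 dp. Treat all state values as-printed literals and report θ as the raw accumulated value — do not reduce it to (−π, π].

δ = -0.4352, a = 2.8930

a = (v'−v)/dt = (0.433950)/0.15 = 2.8930
Δθ = θ'−θ = -0.509098;  (v·dt/L) = 14.6000·0.15/2.0 = 1.095000
tan δ = Δθ·L/(v·dt) = -0.464930  →  δ = -0.4352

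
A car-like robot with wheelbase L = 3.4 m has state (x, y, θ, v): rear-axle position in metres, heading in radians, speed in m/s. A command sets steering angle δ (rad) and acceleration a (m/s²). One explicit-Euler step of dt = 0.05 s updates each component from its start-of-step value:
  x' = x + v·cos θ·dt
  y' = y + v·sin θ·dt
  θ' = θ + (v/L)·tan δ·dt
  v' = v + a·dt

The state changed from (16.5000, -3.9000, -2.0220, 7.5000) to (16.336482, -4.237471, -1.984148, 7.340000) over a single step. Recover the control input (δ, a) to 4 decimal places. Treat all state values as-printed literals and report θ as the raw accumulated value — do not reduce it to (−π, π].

δ = 0.3306, a = -3.2000

a = (v'−v)/dt = (-0.160000)/0.05 = -3.2000
Δθ = θ'−θ = 0.037852;  (v·dt/L) = 7.5000·0.05/3.4 = 0.110294
tan δ = Δθ·L/(v·dt) = 0.343191  →  δ = 0.3306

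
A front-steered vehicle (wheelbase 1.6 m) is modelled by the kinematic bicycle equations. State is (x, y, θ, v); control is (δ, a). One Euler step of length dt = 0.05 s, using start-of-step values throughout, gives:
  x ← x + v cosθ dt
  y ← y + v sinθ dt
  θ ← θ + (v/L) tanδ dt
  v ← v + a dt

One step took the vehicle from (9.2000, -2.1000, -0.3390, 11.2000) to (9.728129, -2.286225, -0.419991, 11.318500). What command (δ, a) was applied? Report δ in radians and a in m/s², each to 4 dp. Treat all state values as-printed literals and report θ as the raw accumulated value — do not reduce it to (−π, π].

δ = -0.2274, a = 2.3700

a = (v'−v)/dt = (0.118500)/0.05 = 2.3700
Δθ = θ'−θ = -0.080991;  (v·dt/L) = 11.2000·0.05/1.6 = 0.350000
tan δ = Δθ·L/(v·dt) = -0.231403  →  δ = -0.2274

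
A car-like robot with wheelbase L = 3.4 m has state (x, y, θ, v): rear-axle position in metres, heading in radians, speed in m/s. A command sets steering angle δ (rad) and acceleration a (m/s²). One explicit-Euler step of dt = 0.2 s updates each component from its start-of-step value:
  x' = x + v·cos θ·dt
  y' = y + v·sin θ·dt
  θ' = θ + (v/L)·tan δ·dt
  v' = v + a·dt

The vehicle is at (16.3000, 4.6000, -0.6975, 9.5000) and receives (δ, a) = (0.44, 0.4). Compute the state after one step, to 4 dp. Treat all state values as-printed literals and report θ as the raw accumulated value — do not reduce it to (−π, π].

x' = 16.3000 + 9.5000·cos(-0.6975)·0.2 = 17.7563
y' = 4.6000 + 9.5000·sin(-0.6975)·0.2 = 3.3796
θ' = -0.6975 + (9.5000/3.4)·tan(0.44)·0.2 = -0.4344
v' = 9.5000 + 0.4000·0.2 = 9.5800

(17.7563, 3.3796, -0.4344, 9.5800)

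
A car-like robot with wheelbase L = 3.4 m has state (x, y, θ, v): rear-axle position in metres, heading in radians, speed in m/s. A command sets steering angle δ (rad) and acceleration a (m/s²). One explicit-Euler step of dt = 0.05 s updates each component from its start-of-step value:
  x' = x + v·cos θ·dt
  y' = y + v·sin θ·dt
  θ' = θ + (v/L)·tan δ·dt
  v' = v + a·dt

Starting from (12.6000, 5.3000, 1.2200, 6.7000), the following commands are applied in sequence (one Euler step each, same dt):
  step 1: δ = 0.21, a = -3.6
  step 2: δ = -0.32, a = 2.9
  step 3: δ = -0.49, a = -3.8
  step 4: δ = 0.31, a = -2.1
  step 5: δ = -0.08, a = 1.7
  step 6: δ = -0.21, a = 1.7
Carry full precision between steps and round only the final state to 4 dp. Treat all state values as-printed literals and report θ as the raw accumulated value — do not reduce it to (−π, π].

(13.3109, 7.1249, 1.1597, 6.5400)

after step 1 (δ=0.21, a=-3.6): (12.715121, 5.614598, 1.241001, 6.520000)
after step 2 (δ=-0.32, a=2.9): (12.820696, 5.923030, 1.209226, 6.665000)
after step 3 (δ=-0.49, a=-3.8): (12.938581, 6.234733, 1.156947, 6.475000)
after step 4 (δ=0.31, a=-2.1): (13.068773, 6.531151, 1.187448, 6.370000)
after step 5 (δ=-0.08, a=1.7): (13.187901, 6.826534, 1.179938, 6.455000)
after step 6 (δ=-0.21, a=1.7): (13.310863, 7.124943, 1.159705, 6.540000)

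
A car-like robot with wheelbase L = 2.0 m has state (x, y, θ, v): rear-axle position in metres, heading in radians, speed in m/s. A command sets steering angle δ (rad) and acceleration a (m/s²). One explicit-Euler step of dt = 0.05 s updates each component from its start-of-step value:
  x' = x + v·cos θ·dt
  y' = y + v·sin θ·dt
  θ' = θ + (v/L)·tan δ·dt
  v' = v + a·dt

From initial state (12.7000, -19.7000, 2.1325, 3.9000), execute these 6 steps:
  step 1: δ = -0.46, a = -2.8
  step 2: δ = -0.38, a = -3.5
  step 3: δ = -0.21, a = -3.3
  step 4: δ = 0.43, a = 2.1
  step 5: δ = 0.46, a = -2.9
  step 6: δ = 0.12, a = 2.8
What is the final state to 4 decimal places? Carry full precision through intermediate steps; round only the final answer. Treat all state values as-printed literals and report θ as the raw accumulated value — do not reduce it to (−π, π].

(12.1756, -18.7584, 2.1206, 3.5200)

after step 1 (δ=-0.46, a=-2.8): (12.596137, -19.534962, 2.084194, 3.760000)
after step 2 (δ=-0.38, a=-3.5): (12.503803, -19.371199, 2.046649, 3.585000)
after step 3 (δ=-0.21, a=-3.3): (12.421689, -19.211863, 2.027546, 3.420000)
after step 4 (δ=0.43, a=2.1): (12.346273, -19.058392, 2.066758, 3.525000)
after step 5 (δ=0.46, a=-2.9): (12.262399, -18.903378, 2.110420, 3.380000)
after step 6 (δ=0.12, a=2.8): (12.175565, -18.758393, 2.120609, 3.520000)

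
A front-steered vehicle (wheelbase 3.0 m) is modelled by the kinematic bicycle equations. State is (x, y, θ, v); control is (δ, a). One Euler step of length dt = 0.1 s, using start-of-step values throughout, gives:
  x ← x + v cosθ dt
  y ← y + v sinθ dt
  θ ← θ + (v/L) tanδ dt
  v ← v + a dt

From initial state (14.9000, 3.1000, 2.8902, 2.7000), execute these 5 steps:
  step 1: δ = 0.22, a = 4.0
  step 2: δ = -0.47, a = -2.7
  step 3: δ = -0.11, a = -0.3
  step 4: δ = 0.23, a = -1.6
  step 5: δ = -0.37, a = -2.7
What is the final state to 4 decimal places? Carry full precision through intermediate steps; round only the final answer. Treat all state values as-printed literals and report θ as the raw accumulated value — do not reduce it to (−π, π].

after step 1 (δ=0.22, a=4.0): (14.638487, 3.167163, 2.910326, 3.100000)
after step 2 (δ=-0.47, a=-2.7): (14.336740, 3.238219, 2.857836, 2.830000)
after step 3 (δ=-0.11, a=-0.3): (14.065057, 3.317449, 2.847417, 2.800000)
after step 4 (δ=0.23, a=-1.6): (13.797086, 3.398635, 2.869271, 2.640000)
after step 5 (δ=-0.37, a=-2.7): (13.542814, 3.469642, 2.835139, 2.370000)

(13.5428, 3.4696, 2.8351, 2.3700)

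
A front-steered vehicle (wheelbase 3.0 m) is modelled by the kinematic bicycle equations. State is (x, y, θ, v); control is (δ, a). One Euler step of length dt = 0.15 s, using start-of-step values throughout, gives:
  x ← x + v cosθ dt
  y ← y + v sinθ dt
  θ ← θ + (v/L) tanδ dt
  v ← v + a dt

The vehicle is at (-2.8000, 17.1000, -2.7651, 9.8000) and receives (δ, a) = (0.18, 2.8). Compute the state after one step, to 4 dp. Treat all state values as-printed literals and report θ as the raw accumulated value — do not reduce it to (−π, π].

x' = -2.8000 + 9.8000·cos(-2.7651)·0.15 = -4.1670
y' = 17.1000 + 9.8000·sin(-2.7651)·0.15 = 16.5595
θ' = -2.7651 + (9.8000/3.0)·tan(0.18)·0.15 = -2.6759
v' = 9.8000 + 2.8000·0.15 = 10.2200

(-4.1670, 16.5595, -2.6759, 10.2200)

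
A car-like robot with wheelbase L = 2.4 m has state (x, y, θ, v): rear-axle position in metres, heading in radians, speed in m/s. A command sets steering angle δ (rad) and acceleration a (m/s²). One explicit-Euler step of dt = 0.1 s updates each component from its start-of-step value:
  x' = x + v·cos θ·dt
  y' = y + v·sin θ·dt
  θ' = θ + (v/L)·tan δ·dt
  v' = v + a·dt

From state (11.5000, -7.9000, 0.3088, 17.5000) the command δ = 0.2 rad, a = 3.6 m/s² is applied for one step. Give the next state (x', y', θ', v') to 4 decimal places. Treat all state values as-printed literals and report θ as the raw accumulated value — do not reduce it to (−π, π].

(13.1672, -7.3681, 0.4566, 17.8600)

x' = 11.5000 + 17.5000·cos(0.3088)·0.1 = 13.1672
y' = -7.9000 + 17.5000·sin(0.3088)·0.1 = -7.3681
θ' = 0.3088 + (17.5000/2.4)·tan(0.2)·0.1 = 0.4566
v' = 17.5000 + 3.6000·0.1 = 17.8600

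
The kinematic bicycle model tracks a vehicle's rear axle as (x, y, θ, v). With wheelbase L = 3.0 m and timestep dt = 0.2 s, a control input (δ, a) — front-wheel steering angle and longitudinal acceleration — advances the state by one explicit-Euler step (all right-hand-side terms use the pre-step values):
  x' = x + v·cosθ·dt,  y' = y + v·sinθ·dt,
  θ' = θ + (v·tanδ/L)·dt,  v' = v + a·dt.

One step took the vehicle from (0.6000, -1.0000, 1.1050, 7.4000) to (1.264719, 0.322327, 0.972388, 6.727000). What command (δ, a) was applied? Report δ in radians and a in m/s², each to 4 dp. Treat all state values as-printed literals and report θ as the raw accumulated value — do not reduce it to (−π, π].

a = (v'−v)/dt = (-0.673000)/0.2 = -3.3650
Δθ = θ'−θ = -0.132612;  (v·dt/L) = 7.4000·0.2/3.0 = 0.493333
tan δ = Δθ·L/(v·dt) = -0.268808  →  δ = -0.2626

δ = -0.2626, a = -3.3650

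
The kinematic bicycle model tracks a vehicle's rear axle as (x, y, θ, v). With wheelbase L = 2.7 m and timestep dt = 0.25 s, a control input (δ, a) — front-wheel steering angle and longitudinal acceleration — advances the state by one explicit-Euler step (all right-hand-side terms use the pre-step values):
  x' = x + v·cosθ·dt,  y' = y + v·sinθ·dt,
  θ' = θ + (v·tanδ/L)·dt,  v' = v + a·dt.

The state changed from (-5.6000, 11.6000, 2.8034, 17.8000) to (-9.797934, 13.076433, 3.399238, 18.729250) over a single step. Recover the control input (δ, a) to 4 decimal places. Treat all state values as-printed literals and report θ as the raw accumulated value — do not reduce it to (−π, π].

a = (v'−v)/dt = (0.929250)/0.25 = 3.7170
Δθ = θ'−θ = 0.595838;  (v·dt/L) = 17.8000·0.25/2.7 = 1.648148
tan δ = Δθ·L/(v·dt) = 0.361520  →  δ = 0.3469

δ = 0.3469, a = 3.7170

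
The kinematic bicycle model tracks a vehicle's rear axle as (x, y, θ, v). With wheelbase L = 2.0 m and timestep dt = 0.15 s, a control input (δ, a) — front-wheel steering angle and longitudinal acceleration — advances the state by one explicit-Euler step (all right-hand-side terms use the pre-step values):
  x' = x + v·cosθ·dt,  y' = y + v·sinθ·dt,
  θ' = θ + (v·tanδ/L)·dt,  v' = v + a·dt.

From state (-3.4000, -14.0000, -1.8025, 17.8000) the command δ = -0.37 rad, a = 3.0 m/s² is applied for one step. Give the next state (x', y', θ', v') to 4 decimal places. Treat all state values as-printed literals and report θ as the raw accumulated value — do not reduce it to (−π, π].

x' = -3.4000 + 17.8000·cos(-1.8025)·0.15 = -4.0131
y' = -14.0000 + 17.8000·sin(-1.8025)·0.15 = -16.5986
θ' = -1.8025 + (17.8000/2.0)·tan(-0.37)·0.15 = -2.3203
v' = 17.8000 + 3.0000·0.15 = 18.2500

(-4.0131, -16.5986, -2.3203, 18.2500)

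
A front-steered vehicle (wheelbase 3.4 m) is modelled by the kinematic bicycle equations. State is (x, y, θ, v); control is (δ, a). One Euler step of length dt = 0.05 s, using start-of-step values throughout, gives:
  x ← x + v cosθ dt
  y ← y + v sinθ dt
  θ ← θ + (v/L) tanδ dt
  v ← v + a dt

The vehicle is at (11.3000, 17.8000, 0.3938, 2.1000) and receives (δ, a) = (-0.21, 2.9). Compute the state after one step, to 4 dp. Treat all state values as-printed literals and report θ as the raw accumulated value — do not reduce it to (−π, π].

(11.3970, 17.8403, 0.3872, 2.2450)

x' = 11.3000 + 2.1000·cos(0.3938)·0.05 = 11.3970
y' = 17.8000 + 2.1000·sin(0.3938)·0.05 = 17.8403
θ' = 0.3938 + (2.1000/3.4)·tan(-0.21)·0.05 = 0.3872
v' = 2.1000 + 2.9000·0.05 = 2.2450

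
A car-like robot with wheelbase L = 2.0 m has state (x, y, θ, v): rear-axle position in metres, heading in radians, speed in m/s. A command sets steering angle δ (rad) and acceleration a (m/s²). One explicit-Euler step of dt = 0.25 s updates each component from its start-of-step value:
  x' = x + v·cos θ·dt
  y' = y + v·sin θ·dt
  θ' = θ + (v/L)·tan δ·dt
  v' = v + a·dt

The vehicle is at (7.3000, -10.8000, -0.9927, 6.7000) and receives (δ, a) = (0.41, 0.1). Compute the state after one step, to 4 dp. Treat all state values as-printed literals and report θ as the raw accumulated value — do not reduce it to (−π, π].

x' = 7.3000 + 6.7000·cos(-0.9927)·0.25 = 8.2153
y' = -10.8000 + 6.7000·sin(-0.9927)·0.25 = -12.2028
θ' = -0.9927 + (6.7000/2.0)·tan(0.41)·0.25 = -0.6287
v' = 6.7000 + 0.1000·0.25 = 6.7250

(8.2153, -12.2028, -0.6287, 6.7250)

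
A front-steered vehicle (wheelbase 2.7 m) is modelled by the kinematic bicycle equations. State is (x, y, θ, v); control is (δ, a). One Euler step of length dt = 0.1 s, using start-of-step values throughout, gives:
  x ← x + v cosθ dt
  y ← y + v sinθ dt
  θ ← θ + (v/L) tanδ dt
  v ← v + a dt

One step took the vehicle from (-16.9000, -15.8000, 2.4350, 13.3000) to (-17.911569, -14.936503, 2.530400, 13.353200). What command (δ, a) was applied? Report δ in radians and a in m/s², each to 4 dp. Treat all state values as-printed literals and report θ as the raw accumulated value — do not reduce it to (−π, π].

a = (v'−v)/dt = (0.053200)/0.1 = 0.5320
Δθ = θ'−θ = 0.095400;  (v·dt/L) = 13.3000·0.1/2.7 = 0.492593
tan δ = Δθ·L/(v·dt) = 0.193669  →  δ = 0.1913

δ = 0.1913, a = 0.5320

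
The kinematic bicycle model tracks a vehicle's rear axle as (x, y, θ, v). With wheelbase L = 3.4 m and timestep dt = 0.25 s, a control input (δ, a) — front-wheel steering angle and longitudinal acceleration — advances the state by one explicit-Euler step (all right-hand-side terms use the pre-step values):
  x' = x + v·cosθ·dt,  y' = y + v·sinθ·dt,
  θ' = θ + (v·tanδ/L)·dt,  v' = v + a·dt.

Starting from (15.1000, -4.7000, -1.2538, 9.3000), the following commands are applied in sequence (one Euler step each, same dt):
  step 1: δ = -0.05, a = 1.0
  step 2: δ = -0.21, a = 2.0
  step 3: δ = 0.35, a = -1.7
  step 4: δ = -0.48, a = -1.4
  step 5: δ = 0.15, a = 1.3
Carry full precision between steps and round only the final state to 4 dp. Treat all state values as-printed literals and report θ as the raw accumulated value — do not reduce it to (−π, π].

after step 1 (δ=-0.05, a=1.0): (15.824735, -6.909159, -1.288020, 9.550000)
after step 2 (δ=-0.21, a=2.0): (16.490903, -9.201838, -1.437690, 10.050000)
after step 3 (δ=0.35, a=-1.7): (16.824347, -11.692114, -1.167944, 9.625000)
after step 4 (δ=-0.48, a=-1.4): (17.767702, -13.905735, -1.536391, 9.275000)
after step 5 (δ=0.15, a=1.3): (17.847463, -16.223113, -1.433319, 9.600000)

(17.8475, -16.2231, -1.4333, 9.6000)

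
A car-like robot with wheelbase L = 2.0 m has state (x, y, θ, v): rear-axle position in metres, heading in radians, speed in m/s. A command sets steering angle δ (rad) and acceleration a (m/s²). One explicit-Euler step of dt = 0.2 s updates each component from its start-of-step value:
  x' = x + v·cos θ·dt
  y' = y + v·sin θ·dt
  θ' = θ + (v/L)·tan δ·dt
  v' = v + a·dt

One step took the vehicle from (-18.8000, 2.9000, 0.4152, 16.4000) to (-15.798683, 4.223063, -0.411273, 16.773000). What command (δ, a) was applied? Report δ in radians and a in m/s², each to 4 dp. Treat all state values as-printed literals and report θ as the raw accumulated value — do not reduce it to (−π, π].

a = (v'−v)/dt = (0.373000)/0.2 = 1.8650
Δθ = θ'−θ = -0.826473;  (v·dt/L) = 16.4000·0.2/2.0 = 1.640000
tan δ = Δθ·L/(v·dt) = -0.503947  →  δ = -0.4668

δ = -0.4668, a = 1.8650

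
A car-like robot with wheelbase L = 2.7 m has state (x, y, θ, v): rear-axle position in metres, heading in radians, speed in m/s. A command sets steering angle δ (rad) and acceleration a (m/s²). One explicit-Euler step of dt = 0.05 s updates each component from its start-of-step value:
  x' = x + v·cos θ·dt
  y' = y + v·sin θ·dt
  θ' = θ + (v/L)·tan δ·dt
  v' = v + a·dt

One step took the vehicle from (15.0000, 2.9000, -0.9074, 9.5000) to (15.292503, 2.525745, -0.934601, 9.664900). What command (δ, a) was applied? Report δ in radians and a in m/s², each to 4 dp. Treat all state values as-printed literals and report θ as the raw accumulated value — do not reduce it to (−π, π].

δ = -0.1534, a = 3.2980

a = (v'−v)/dt = (0.164900)/0.05 = 3.2980
Δθ = θ'−θ = -0.027201;  (v·dt/L) = 9.5000·0.05/2.7 = 0.175926
tan δ = Δθ·L/(v·dt) = -0.154616  →  δ = -0.1534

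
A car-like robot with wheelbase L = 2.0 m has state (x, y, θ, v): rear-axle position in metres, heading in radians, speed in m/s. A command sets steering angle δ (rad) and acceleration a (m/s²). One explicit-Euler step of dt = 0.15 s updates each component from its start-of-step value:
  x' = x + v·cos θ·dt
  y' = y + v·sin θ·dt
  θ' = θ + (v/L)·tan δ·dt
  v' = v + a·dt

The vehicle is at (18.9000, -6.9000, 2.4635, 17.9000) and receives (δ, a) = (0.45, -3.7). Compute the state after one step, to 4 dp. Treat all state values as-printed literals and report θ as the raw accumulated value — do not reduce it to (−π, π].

(16.8090, -5.2157, 3.1120, 17.3450)

x' = 18.9000 + 17.9000·cos(2.4635)·0.15 = 16.8090
y' = -6.9000 + 17.9000·sin(2.4635)·0.15 = -5.2157
θ' = 2.4635 + (17.9000/2.0)·tan(0.45)·0.15 = 3.1120
v' = 17.9000 − 3.7000·0.15 = 17.3450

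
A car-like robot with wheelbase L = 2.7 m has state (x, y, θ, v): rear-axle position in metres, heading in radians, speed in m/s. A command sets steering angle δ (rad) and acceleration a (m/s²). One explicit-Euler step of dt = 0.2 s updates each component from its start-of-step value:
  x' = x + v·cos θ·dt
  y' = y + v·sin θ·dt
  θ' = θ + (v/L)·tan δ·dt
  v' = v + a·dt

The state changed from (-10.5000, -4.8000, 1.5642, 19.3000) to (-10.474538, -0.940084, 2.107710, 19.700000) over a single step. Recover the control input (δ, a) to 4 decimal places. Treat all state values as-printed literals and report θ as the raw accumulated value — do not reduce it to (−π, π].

δ = 0.3633, a = 2.0000

a = (v'−v)/dt = (0.400000)/0.2 = 2.0000
Δθ = θ'−θ = 0.543510;  (v·dt/L) = 19.3000·0.2/2.7 = 1.429630
tan δ = Δθ·L/(v·dt) = 0.380175  →  δ = 0.3633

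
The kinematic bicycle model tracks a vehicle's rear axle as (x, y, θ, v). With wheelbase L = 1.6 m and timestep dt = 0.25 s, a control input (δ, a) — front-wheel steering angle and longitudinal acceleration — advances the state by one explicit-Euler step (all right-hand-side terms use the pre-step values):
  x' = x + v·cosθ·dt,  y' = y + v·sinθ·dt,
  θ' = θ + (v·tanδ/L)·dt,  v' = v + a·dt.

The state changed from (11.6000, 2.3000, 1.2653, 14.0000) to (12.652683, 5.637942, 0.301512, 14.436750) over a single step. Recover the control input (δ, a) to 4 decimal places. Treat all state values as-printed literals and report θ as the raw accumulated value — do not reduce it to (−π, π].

δ = -0.4150, a = 1.7470

a = (v'−v)/dt = (0.436750)/0.25 = 1.7470
Δθ = θ'−θ = -0.963788;  (v·dt/L) = 14.0000·0.25/1.6 = 2.187500
tan δ = Δθ·L/(v·dt) = -0.440589  →  δ = -0.4150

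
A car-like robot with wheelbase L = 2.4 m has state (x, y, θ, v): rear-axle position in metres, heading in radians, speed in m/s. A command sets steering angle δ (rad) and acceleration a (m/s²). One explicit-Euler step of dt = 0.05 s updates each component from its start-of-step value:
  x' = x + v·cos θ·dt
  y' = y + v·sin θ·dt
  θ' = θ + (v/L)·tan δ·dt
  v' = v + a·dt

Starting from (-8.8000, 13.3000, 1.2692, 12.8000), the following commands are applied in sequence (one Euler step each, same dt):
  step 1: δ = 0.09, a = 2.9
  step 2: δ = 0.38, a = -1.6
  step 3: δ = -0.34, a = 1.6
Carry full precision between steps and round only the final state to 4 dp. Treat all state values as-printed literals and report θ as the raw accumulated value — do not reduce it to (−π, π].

(-8.3238, 15.1676, 1.3062, 12.9450)

after step 1 (δ=0.09, a=2.9): (-8.609891, 13.911113, 1.293265, 12.945000)
after step 2 (δ=0.38, a=-1.6): (-8.432556, 14.533595, 1.400982, 12.865000)
after step 3 (δ=-0.34, a=1.6): (-8.323847, 15.167593, 1.306173, 12.945000)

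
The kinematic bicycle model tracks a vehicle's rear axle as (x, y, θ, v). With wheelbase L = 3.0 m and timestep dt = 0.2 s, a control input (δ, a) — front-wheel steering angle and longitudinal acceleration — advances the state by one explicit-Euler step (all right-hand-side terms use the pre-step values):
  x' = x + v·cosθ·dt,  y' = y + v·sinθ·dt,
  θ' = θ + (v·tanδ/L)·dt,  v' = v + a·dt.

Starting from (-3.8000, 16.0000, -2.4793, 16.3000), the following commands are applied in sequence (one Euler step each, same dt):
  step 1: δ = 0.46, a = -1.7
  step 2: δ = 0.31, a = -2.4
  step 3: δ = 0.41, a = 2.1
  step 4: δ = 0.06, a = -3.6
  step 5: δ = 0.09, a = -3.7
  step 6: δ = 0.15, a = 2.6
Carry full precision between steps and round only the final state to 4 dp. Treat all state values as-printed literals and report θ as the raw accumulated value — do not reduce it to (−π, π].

(-3.3429, -0.0933, -0.8510, 14.9600)

after step 1 (δ=0.46, a=-1.7): (-6.370785, 13.995340, -1.940912, 15.960000)
after step 2 (δ=0.31, a=-2.4): (-7.525407, 11.019485, -1.600084, 15.480000)
after step 3 (δ=0.41, a=2.1): (-7.616068, 7.924813, -1.151544, 15.900000)
after step 4 (δ=0.06, a=-3.6): (-6.321563, 5.020221, -1.087868, 15.180000)
after step 5 (δ=0.09, a=-3.7): (-4.911722, 2.331421, -0.996541, 14.440000)
after step 6 (δ=0.15, a=2.6): (-3.342933, -0.093336, -0.851048, 14.960000)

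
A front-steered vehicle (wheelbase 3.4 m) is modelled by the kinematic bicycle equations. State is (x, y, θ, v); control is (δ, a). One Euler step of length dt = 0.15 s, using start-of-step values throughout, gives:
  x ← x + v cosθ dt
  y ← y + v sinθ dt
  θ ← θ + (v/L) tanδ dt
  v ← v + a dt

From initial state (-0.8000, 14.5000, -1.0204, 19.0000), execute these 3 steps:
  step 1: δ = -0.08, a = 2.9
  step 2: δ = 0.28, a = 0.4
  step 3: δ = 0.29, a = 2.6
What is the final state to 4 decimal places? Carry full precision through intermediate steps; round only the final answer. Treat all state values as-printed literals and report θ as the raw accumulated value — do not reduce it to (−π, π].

(3.9946, 7.3098, -0.5844, 19.8850)

after step 1 (δ=-0.08, a=2.9): (0.690621, 12.070896, -1.087602, 19.435000)
after step 2 (δ=0.28, a=0.4): (2.045076, 9.489397, -0.841046, 19.495000)
after step 3 (δ=0.29, a=2.6): (3.994626, 7.309835, -0.584389, 19.885000)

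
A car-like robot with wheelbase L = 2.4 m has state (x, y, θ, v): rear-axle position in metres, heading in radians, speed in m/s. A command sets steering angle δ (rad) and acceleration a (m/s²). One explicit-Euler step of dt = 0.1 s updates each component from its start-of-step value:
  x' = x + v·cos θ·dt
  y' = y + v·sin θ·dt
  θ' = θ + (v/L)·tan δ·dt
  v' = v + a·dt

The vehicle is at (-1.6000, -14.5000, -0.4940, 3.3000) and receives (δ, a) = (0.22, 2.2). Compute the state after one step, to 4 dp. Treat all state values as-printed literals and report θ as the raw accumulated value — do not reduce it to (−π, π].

x' = -1.6000 + 3.3000·cos(-0.4940)·0.1 = -1.3095
y' = -14.5000 + 3.3000·sin(-0.4940)·0.1 = -14.6565
θ' = -0.4940 + (3.3000/2.4)·tan(0.22)·0.1 = -0.4633
v' = 3.3000 + 2.2000·0.1 = 3.5200

(-1.3095, -14.6565, -0.4633, 3.5200)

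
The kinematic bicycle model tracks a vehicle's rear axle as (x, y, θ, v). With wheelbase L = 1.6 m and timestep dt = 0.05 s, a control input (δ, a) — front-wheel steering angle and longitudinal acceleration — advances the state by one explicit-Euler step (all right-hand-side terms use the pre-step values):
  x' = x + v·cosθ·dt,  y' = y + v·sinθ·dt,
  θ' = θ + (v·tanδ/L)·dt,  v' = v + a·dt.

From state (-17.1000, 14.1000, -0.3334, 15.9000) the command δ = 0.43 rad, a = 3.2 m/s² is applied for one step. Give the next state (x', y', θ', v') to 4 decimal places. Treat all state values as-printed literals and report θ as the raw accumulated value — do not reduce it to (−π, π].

x' = -17.1000 + 15.9000·cos(-0.3334)·0.05 = -16.3488
y' = 14.1000 + 15.9000·sin(-0.3334)·0.05 = 13.8398
θ' = -0.3334 + (15.9000/1.6)·tan(0.43)·0.05 = -0.1055
v' = 15.9000 + 3.2000·0.05 = 16.0600

(-16.3488, 13.8398, -0.1055, 16.0600)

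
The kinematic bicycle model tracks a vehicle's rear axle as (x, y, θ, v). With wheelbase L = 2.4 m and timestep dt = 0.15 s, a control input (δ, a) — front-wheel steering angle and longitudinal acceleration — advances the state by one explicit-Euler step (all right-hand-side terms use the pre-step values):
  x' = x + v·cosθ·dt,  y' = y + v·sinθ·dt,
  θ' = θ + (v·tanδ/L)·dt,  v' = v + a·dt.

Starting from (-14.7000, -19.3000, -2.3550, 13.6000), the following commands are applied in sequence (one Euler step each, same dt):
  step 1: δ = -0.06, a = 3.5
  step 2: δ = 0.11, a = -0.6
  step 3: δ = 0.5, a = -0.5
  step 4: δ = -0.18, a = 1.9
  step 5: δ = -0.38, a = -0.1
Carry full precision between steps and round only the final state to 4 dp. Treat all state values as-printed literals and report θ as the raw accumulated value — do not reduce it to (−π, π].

(-20.5293, -27.7015, -2.3437, 14.2300)

after step 1 (δ=-0.06, a=3.5): (-16.140774, -20.744220, -2.406061, 14.125000)
after step 2 (δ=0.11, a=-0.6): (-17.711772, -22.165861, -2.308558, 14.035000)
after step 3 (δ=0.5, a=-0.5): (-19.127834, -23.723695, -1.829349, 13.960000)
after step 4 (δ=-0.18, a=1.9): (-19.663231, -25.748093, -1.988117, 14.245000)
after step 5 (δ=-0.38, a=-0.1): (-20.529282, -27.701463, -2.343719, 14.230000)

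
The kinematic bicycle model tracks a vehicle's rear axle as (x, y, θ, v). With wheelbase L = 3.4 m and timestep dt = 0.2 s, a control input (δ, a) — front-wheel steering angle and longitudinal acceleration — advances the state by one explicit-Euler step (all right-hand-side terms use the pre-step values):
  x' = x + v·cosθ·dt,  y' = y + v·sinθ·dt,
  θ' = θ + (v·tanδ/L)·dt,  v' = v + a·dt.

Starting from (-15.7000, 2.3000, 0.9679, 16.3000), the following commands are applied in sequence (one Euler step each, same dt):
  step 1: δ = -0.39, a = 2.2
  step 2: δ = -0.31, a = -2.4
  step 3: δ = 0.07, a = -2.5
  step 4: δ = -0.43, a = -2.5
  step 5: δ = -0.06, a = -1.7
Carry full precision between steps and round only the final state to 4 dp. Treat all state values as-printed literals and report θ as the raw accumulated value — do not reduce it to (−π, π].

after step 1 (δ=-0.39, a=2.2): (-13.851480, 4.985251, 0.573771, 16.740000)
after step 2 (δ=-0.31, a=-2.4): (-11.039629, 6.802556, 0.258342, 16.260000)
after step 3 (δ=0.07, a=-2.5): (-7.895547, 7.633371, 0.325405, 15.760000)
after step 4 (δ=-0.43, a=-2.5): (-4.908960, 8.641042, -0.099764, 15.260000)
after step 5 (δ=-0.06, a=-1.7): (-1.872135, 8.337068, -0.153687, 14.920000)

(-1.8721, 8.3371, -0.1537, 14.9200)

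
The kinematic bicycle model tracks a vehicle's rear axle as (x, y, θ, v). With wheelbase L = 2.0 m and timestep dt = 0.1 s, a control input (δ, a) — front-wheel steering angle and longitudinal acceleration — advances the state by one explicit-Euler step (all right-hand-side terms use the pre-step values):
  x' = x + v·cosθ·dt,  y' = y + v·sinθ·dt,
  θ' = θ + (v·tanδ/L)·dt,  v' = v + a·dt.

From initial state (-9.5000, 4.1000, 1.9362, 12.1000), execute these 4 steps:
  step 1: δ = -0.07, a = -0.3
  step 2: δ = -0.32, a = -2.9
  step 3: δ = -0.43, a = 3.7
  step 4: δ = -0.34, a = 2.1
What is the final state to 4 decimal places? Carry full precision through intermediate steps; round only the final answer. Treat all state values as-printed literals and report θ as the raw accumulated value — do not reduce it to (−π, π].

(-10.2819, 8.7457, 1.2088, 12.3600)

after step 1 (δ=-0.07, a=-0.3): (-9.932365, 5.230115, 1.893781, 12.070000)
after step 2 (δ=-0.32, a=-2.9): (-10.315464, 6.374704, 1.693787, 11.780000)
after step 3 (δ=-0.43, a=3.7): (-10.459983, 7.543806, 1.423659, 12.150000)
after step 4 (δ=-0.34, a=2.1): (-10.281856, 8.745678, 1.208764, 12.360000)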